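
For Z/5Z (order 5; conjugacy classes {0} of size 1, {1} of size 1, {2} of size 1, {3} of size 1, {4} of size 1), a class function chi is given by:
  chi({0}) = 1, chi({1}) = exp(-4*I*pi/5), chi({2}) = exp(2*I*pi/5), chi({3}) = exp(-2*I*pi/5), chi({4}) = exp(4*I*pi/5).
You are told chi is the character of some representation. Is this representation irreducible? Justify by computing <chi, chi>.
Irreducible: <chi, chi> = 1.

Justification: <chi, chi> = (1/|G|) sum_C |C| * |chi(C)|^2 = (1/5)[1*|1|^2 + 1*|exp(-4*I*pi/5)|^2 + 1*|exp(2*I*pi/5)|^2 + 1*|exp(-2*I*pi/5)|^2 + 1*|exp(4*I*pi/5)|^2]
  = (1/5)[(1) + (1) + (1) + (1) + (1)] = 5/5 = 1.
(Exp terms are combined using exp(i*s)*conj(exp(i*t)) = exp(i*(s-t)), and sums of them are collapsed using the identity that for every m > 1 the m distinct m-th roots of unity sum to 0, e.g. 1 + exp(2*I*pi/3) + exp(-2*I*pi/3) = 0.)
A character is irreducible iff <chi, chi> = 1, so this representation is irreducible.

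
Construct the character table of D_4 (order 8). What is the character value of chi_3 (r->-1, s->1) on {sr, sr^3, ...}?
Conjugacy classes: {e} of size 1, {r^2} of size 1, {r^1, r^3} of size 2, {s, sr^2, ...} of size 2, {sr, sr^3, ...} of size 2.
Character table:
  irrep \ class              {e} (size 1)  {r^2} (size 1)  {r^1, r^3} (size 2)  {s, sr^2, ...} (size 2)  {sr, sr^3, ...} (size 2)
  chi_1 (triv)               1             1               1                    1                        1                       
  chi_2 (sign: r->1, s->-1)  1             1               1                    -1                       -1                      
  chi_3 (r->-1, s->1)        1             1               -1                   1                        -1                      
  chi_4 (r->-1, s->-1)       1             1               -1                   -1                       1                       
  chi_5 (2d, j=1)            2             -2              0                    0                        0                       

Spot check: chi_3 (r->-1, s->1) on {sr, sr^3, ...} = -1.

Argument: D_4 has order 2*4 = 8 with 5 conjugacy classes, hence 5 irreducibles. Sum of squared dims 1 + 1 + 1 + 1 + 4 = 8 = |G|. Linear characters come from the abelianisation; the 2-dimensional irreps have character r^k -> 2*cos(2*pi*j*k/4), reflections -> 0.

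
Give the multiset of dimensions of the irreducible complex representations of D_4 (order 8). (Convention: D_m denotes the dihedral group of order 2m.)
Dimensions: 1, 1, 1, 1, 2

Solution. There are 5 irreducibles (= number of conjugacy classes). Their dimensions d_i satisfy sum d_i^2 = |G| = 8: 1 + 1 + 1 + 1 + 4 = 8.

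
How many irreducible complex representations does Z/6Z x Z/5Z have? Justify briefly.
30

Proof sketch: The number of irreducible complex representations of a finite group equals its number of conjugacy classes. Z/6Z x Z/5Z is abelian of order 30, so every element is its own conjugacy class: 30 classes, so Z/6Z x Z/5Z (order 30) has exactly 30 irreducible complex representations.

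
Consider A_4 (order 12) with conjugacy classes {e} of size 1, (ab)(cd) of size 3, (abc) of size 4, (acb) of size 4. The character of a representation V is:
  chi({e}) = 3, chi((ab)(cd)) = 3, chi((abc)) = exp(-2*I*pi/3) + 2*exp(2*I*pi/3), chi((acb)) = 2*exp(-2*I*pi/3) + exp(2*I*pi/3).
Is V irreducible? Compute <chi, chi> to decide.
Not irreducible (reducible): <chi, chi> = 5 > 1.

Details: <chi, chi> = (1/|G|) sum_C |C| * |chi(C)|^2 = (1/12)[1*|3|^2 + 3*|3|^2 + 4*|exp(-2*I*pi/3) + 2*exp(2*I*pi/3)|^2 + 4*|2*exp(-2*I*pi/3) + exp(2*I*pi/3)|^2]
  = (1/12)[(9) + (27) + (12) + (12)] = 60/12 = 5.
(Exp terms are combined using exp(i*s)*conj(exp(i*t)) = exp(i*(s-t)), and sums of them are collapsed using the identity that for every m > 1 the m distinct m-th roots of unity sum to 0, e.g. 1 + exp(2*I*pi/3) + exp(-2*I*pi/3) = 0.)
A character is irreducible iff <chi, chi> = 1, so this representation is reducible.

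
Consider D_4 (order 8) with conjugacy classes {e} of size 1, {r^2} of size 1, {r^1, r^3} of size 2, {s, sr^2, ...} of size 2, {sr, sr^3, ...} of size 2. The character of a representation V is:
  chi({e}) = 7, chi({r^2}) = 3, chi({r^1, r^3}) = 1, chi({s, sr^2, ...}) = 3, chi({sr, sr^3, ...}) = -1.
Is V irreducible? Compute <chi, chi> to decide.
Not irreducible (reducible): <chi, chi> = 10 > 1.

Details: <chi, chi> = (1/|G|) sum_C |C| * |chi(C)|^2 = (1/8)[1*|7|^2 + 1*|3|^2 + 2*|1|^2 + 2*|3|^2 + 2*|-1|^2]
  = (1/8)[(49) + (9) + (2) + (18) + (2)] = 80/8 = 10.
A character is irreducible iff <chi, chi> = 1, so this representation is reducible.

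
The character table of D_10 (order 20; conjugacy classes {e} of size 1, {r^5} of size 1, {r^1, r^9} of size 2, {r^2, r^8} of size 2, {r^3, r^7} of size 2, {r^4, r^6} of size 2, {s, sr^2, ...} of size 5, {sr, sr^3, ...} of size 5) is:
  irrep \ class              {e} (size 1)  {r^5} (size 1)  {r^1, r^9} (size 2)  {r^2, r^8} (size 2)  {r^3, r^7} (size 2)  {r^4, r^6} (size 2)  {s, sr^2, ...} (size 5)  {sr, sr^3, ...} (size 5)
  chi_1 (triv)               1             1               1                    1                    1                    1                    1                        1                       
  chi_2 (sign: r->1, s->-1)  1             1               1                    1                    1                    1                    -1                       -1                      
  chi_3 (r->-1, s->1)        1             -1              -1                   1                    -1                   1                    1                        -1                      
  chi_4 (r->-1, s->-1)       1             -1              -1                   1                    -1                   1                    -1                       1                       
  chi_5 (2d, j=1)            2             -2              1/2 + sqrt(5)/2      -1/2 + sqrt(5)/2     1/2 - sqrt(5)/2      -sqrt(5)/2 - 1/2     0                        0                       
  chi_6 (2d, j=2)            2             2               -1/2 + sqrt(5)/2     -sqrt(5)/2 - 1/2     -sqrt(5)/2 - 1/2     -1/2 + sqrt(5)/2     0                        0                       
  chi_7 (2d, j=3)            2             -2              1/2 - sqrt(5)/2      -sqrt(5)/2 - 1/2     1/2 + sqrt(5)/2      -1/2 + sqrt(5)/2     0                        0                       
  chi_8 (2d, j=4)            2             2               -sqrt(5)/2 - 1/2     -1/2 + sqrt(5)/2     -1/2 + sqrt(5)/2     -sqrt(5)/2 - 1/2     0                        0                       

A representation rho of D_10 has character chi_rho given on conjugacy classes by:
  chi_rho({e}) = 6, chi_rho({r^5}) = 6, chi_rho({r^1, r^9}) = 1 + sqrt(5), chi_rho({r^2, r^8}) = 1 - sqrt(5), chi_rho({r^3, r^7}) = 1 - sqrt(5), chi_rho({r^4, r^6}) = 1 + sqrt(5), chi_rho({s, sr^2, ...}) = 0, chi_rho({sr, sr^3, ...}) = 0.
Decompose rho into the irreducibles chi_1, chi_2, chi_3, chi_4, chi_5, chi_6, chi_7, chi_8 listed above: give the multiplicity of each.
Multiplicities: chi_1: 1, chi_2: 1, chi_3: 0, chi_4: 0, chi_5: 0, chi_6: 2, chi_7: 0, chi_8: 0.

Why: Use <chi_rho, chi> = (1/|G|) sum_C |C| * chi_rho(C) * conj(chi(C)) with |G| = 20 for each irreducible chi in the table:
  <chi_rho, chi_1> = (1/20)[1*(6)*conj(1) + 1*(6)*conj(1) + 2*(1 + sqrt(5))*conj(1) + 2*(1 - sqrt(5))*conj(1) + 2*(1 - sqrt(5))*conj(1) + 2*(1 + sqrt(5))*conj(1) + 5*(0)*conj(1) + 5*(0)*conj(1)]
      = (1/20)[(6) + (6) + (2 + 2*sqrt(5)) + (2 - 2*sqrt(5)) + (2 - 2*sqrt(5)) + (2 + 2*sqrt(5)) + (0) + (0)] = 20/20 = 1
  <chi_rho, chi_2> = (1/20)[1*(6)*conj(1) + 1*(6)*conj(1) + 2*(1 + sqrt(5))*conj(1) + 2*(1 - sqrt(5))*conj(1) + 2*(1 - sqrt(5))*conj(1) + 2*(1 + sqrt(5))*conj(1) + 5*(0)*conj(-1) + 5*(0)*conj(-1)]
      = (1/20)[(6) + (6) + (2 + 2*sqrt(5)) + (2 - 2*sqrt(5)) + (2 - 2*sqrt(5)) + (2 + 2*sqrt(5)) + (0) + (0)] = 20/20 = 1
  <chi_rho, chi_3> = (1/20)[1*(6)*conj(1) + 1*(6)*conj(-1) + 2*(1 + sqrt(5))*conj(-1) + 2*(1 - sqrt(5))*conj(1) + 2*(1 - sqrt(5))*conj(-1) + 2*(1 + sqrt(5))*conj(1) + 5*(0)*conj(1) + 5*(0)*conj(-1)]
      = (1/20)[(6) + (-6) + (-2*sqrt(5) - 2) + (2 - 2*sqrt(5)) + (-2 + 2*sqrt(5)) + (2 + 2*sqrt(5)) + (0) + (0)] = 0/20 = 0
  <chi_rho, chi_4> = (1/20)[1*(6)*conj(1) + 1*(6)*conj(-1) + 2*(1 + sqrt(5))*conj(-1) + 2*(1 - sqrt(5))*conj(1) + 2*(1 - sqrt(5))*conj(-1) + 2*(1 + sqrt(5))*conj(1) + 5*(0)*conj(-1) + 5*(0)*conj(1)]
      = (1/20)[(6) + (-6) + (-2*sqrt(5) - 2) + (2 - 2*sqrt(5)) + (-2 + 2*sqrt(5)) + (2 + 2*sqrt(5)) + (0) + (0)] = 0/20 = 0
  <chi_rho, chi_5> = (1/20)[1*(6)*conj(2) + 1*(6)*conj(-2) + 2*(1 + sqrt(5))*conj(1/2 + sqrt(5)/2) + 2*(1 - sqrt(5))*conj(-1/2 + sqrt(5)/2) + 2*(1 - sqrt(5))*conj(1/2 - sqrt(5)/2) + 2*(1 + sqrt(5))*conj(-sqrt(5)/2 - 1/2) + 5*(0)*conj(0) + 5*(0)*conj(0)]
      = (1/20)[(12) + (-12) + (2*sqrt(5) + 6) + (-6 + 2*sqrt(5)) + (6 - 2*sqrt(5)) + (-6 - 2*sqrt(5)) + (0) + (0)] = 0/20 = 0
  <chi_rho, chi_6> = (1/20)[1*(6)*conj(2) + 1*(6)*conj(2) + 2*(1 + sqrt(5))*conj(-1/2 + sqrt(5)/2) + 2*(1 - sqrt(5))*conj(-sqrt(5)/2 - 1/2) + 2*(1 - sqrt(5))*conj(-sqrt(5)/2 - 1/2) + 2*(1 + sqrt(5))*conj(-1/2 + sqrt(5)/2) + 5*(0)*conj(0) + 5*(0)*conj(0)]
      = (1/20)[(12) + (12) + (4) + (4) + (4) + (4) + (0) + (0)] = 40/20 = 2
  <chi_rho, chi_7> = (1/20)[1*(6)*conj(2) + 1*(6)*conj(-2) + 2*(1 + sqrt(5))*conj(1/2 - sqrt(5)/2) + 2*(1 - sqrt(5))*conj(-sqrt(5)/2 - 1/2) + 2*(1 - sqrt(5))*conj(1/2 + sqrt(5)/2) + 2*(1 + sqrt(5))*conj(-1/2 + sqrt(5)/2) + 5*(0)*conj(0) + 5*(0)*conj(0)]
      = (1/20)[(12) + (-12) + (-4) + (4) + (-4) + (4) + (0) + (0)] = 0/20 = 0
  <chi_rho, chi_8> = (1/20)[1*(6)*conj(2) + 1*(6)*conj(2) + 2*(1 + sqrt(5))*conj(-sqrt(5)/2 - 1/2) + 2*(1 - sqrt(5))*conj(-1/2 + sqrt(5)/2) + 2*(1 - sqrt(5))*conj(-1/2 + sqrt(5)/2) + 2*(1 + sqrt(5))*conj(-sqrt(5)/2 - 1/2) + 5*(0)*conj(0) + 5*(0)*conj(0)]
      = (1/20)[(12) + (12) + (-6 - 2*sqrt(5)) + (-6 + 2*sqrt(5)) + (-6 + 2*sqrt(5)) + (-6 - 2*sqrt(5)) + (0) + (0)] = 0/20 = 0
Dimension check: dim(rho) = sum (mult * dim) = 1*1 + 1*1 + 0*1 + 0*1 + 0*2 + 2*2 + 0*2 + 0*2 = 6 = chi_rho(e) = 6.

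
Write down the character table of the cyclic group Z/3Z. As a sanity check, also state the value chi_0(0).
Character table of Z/3Z (irreps indexed chi_0,...,chi_2 with chi_k(m) = zeta_3^(k*m), zeta_3 = exp(2*pi*i/3)):
  irrep \ class  {0} (size 1)  {1} (size 1)    {2} (size 1)  
  chi_0          1             1               1             
  chi_1          1             exp(2*I*pi/3)   exp(-2*I*pi/3)
  chi_2          1             exp(-2*I*pi/3)  exp(2*I*pi/3) 

Spot check: chi_0(0) = zeta_3^(0*0) = zeta_3^0 = 1.

Why: Z/3Z is abelian, so all 3 irreducible complex representations are 1-dimensional. They are given by chi_k(m) = zeta_3^(k*m) for k = 0,...,2. Row orthogonality: sum_m chi_k(m) conj(chi_l(m)) = 3 * [k = l].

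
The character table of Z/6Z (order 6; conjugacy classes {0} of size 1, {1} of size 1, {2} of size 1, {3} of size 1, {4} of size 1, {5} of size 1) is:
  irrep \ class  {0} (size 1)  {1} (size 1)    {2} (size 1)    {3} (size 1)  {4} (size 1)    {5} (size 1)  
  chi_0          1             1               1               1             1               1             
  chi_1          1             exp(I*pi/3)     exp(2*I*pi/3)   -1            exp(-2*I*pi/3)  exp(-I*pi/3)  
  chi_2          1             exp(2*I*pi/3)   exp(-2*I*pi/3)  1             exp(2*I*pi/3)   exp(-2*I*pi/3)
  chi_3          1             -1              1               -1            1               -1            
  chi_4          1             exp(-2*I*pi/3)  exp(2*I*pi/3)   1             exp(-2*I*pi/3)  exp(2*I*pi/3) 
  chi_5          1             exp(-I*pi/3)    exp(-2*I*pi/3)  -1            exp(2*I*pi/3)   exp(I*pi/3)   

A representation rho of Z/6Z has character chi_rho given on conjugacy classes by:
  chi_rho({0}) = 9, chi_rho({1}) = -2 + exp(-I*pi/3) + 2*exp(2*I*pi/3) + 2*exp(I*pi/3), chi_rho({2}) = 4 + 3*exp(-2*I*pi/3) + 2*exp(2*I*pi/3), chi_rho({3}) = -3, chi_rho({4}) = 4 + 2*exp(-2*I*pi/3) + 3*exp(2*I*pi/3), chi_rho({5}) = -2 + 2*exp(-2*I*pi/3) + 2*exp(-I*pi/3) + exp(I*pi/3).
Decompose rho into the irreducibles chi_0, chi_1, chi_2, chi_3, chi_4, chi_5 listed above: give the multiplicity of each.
Multiplicities: chi_0: 1, chi_1: 2, chi_2: 2, chi_3: 3, chi_4: 0, chi_5: 1.

Argument: Use <chi_rho, chi> = (1/|G|) sum_C |C| * chi_rho(C) * conj(chi(C)) with |G| = 6 for each irreducible chi in the table:
  <chi_rho, chi_0> = (1/6)[1*(9)*conj(1) + 1*(-2 + exp(-I*pi/3) + 2*exp(2*I*pi/3) + 2*exp(I*pi/3))*conj(1) + 1*(4 + 3*exp(-2*I*pi/3) + 2*exp(2*I*pi/3))*conj(1) + 1*(-3)*conj(1) + 1*(4 + 2*exp(-2*I*pi/3) + 3*exp(2*I*pi/3))*conj(1) + 1*(-2 + 2*exp(-2*I*pi/3) + 2*exp(-I*pi/3) + exp(I*pi/3))*conj(1)]
      = (1/6)[(9) + (-2 + exp(-I*pi/3) + 2*exp(2*I*pi/3) + 2*exp(I*pi/3)) + (4 + 3*exp(-2*I*pi/3) + 2*exp(2*I*pi/3)) + (-3) + (4 + 2*exp(-2*I*pi/3) + 3*exp(2*I*pi/3)) + (-2 + 2*exp(-2*I*pi/3) + 2*exp(-I*pi/3) + exp(I*pi/3))] = 6/6 = 1
  <chi_rho, chi_1> = (1/6)[1*(9)*conj(1) + 1*(-2 + exp(-I*pi/3) + 2*exp(2*I*pi/3) + 2*exp(I*pi/3))*conj(exp(I*pi/3)) + 1*(4 + 3*exp(-2*I*pi/3) + 2*exp(2*I*pi/3))*conj(exp(2*I*pi/3)) + 1*(-3)*conj(-1) + 1*(4 + 2*exp(-2*I*pi/3) + 3*exp(2*I*pi/3))*conj(exp(-2*I*pi/3)) + 1*(-2 + 2*exp(-2*I*pi/3) + 2*exp(-I*pi/3) + exp(I*pi/3))*conj(exp(-I*pi/3))]
      = (1/6)[(9) + (2 + exp(-2*I*pi/3) - 2*exp(-I*pi/3) + 2*exp(I*pi/3)) + (2 + 4*exp(-2*I*pi/3) + 3*exp(2*I*pi/3)) + (3) + (2 + 3*exp(-2*I*pi/3) + 4*exp(2*I*pi/3)) + (2 - 2*exp(I*pi/3) + 2*exp(-I*pi/3) + exp(2*I*pi/3))] = 12/6 = 2
  <chi_rho, chi_2> = (1/6)[1*(9)*conj(1) + 1*(-2 + exp(-I*pi/3) + 2*exp(2*I*pi/3) + 2*exp(I*pi/3))*conj(exp(2*I*pi/3)) + 1*(4 + 3*exp(-2*I*pi/3) + 2*exp(2*I*pi/3))*conj(exp(-2*I*pi/3)) + 1*(-3)*conj(1) + 1*(4 + 2*exp(-2*I*pi/3) + 3*exp(2*I*pi/3))*conj(exp(2*I*pi/3)) + 1*(-2 + 2*exp(-2*I*pi/3) + 2*exp(-I*pi/3) + exp(I*pi/3))*conj(exp(-2*I*pi/3))]
      = (1/6)[(9) + (3) + (3 + 2*exp(-2*I*pi/3) + 4*exp(2*I*pi/3)) + (-3) + (3 + 4*exp(-2*I*pi/3) + 2*exp(2*I*pi/3)) + (3)] = 12/6 = 2
  <chi_rho, chi_3> = (1/6)[1*(9)*conj(1) + 1*(-2 + exp(-I*pi/3) + 2*exp(2*I*pi/3) + 2*exp(I*pi/3))*conj(-1) + 1*(4 + 3*exp(-2*I*pi/3) + 2*exp(2*I*pi/3))*conj(1) + 1*(-3)*conj(-1) + 1*(4 + 2*exp(-2*I*pi/3) + 3*exp(2*I*pi/3))*conj(1) + 1*(-2 + 2*exp(-2*I*pi/3) + 2*exp(-I*pi/3) + exp(I*pi/3))*conj(-1)]
      = (1/6)[(9) + (2 - 2*exp(I*pi/3) - 2*exp(2*I*pi/3) - exp(-I*pi/3)) + (4 + 3*exp(-2*I*pi/3) + 2*exp(2*I*pi/3)) + (3) + (4 + 2*exp(-2*I*pi/3) + 3*exp(2*I*pi/3)) + (2 - exp(I*pi/3) - 2*exp(-I*pi/3) - 2*exp(-2*I*pi/3))] = 18/6 = 3
  <chi_rho, chi_4> = (1/6)[1*(9)*conj(1) + 1*(-2 + exp(-I*pi/3) + 2*exp(2*I*pi/3) + 2*exp(I*pi/3))*conj(exp(-2*I*pi/3)) + 1*(4 + 3*exp(-2*I*pi/3) + 2*exp(2*I*pi/3))*conj(exp(2*I*pi/3)) + 1*(-3)*conj(1) + 1*(4 + 2*exp(-2*I*pi/3) + 3*exp(2*I*pi/3))*conj(exp(-2*I*pi/3)) + 1*(-2 + 2*exp(-2*I*pi/3) + 2*exp(-I*pi/3) + exp(I*pi/3))*conj(exp(2*I*pi/3))]
      = (1/6)[(9) + (-2 + 2*exp(-2*I*pi/3) - 2*exp(2*I*pi/3) + exp(I*pi/3)) + (2 + 4*exp(-2*I*pi/3) + 3*exp(2*I*pi/3)) + (-3) + (2 + 3*exp(-2*I*pi/3) + 4*exp(2*I*pi/3)) + (-2 + exp(-I*pi/3) + 2*exp(2*I*pi/3) - 2*exp(-2*I*pi/3))] = 0/6 = 0
  <chi_rho, chi_5> = (1/6)[1*(9)*conj(1) + 1*(-2 + exp(-I*pi/3) + 2*exp(2*I*pi/3) + 2*exp(I*pi/3))*conj(exp(-I*pi/3)) + 1*(4 + 3*exp(-2*I*pi/3) + 2*exp(2*I*pi/3))*conj(exp(-2*I*pi/3)) + 1*(-3)*conj(-1) + 1*(4 + 2*exp(-2*I*pi/3) + 3*exp(2*I*pi/3))*conj(exp(2*I*pi/3)) + 1*(-2 + 2*exp(-2*I*pi/3) + 2*exp(-I*pi/3) + exp(I*pi/3))*conj(exp(I*pi/3))]
      = (1/6)[(9) + (-3) + (3 + 2*exp(-2*I*pi/3) + 4*exp(2*I*pi/3)) + (3) + (3 + 4*exp(-2*I*pi/3) + 2*exp(2*I*pi/3)) + (-3)] = 6/6 = 1
(Exp terms are combined using exp(i*s)*conj(exp(i*t)) = exp(i*(s-t)), and sums of them are collapsed using the identity that for every m > 1 the m distinct m-th roots of unity sum to 0, e.g. 1 + exp(2*I*pi/3) + exp(-2*I*pi/3) = 0.)
Dimension check: dim(rho) = sum (mult * dim) = 1*1 + 2*1 + 2*1 + 3*1 + 0*1 + 1*1 = 9 = chi_rho(e) = 9.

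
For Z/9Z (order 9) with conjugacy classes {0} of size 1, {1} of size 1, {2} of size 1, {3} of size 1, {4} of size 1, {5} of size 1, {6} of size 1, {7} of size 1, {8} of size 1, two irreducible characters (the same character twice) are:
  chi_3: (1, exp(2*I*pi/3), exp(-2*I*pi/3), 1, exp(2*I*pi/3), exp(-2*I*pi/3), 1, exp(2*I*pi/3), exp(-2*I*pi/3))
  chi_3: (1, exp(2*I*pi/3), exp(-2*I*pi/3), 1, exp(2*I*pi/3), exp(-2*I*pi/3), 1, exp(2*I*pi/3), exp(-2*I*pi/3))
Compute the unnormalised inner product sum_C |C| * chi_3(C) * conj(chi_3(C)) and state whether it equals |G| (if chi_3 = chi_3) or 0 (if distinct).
Sum = 9 = |G| = 9; so <chi_3, chi_3> = 1 (norm-1 confirms irreducibility).

Justification: Compute term by term over conjugacy classes (|C| * chi_3(C) * conj(chi_3(C))):
  1*(1)*conj(1) + 1*(exp(2*I*pi/3))*conj(exp(2*I*pi/3)) + 1*(exp(-2*I*pi/3))*conj(exp(-2*I*pi/3)) + 1*(1)*conj(1) + 1*(exp(2*I*pi/3))*conj(exp(2*I*pi/3)) + 1*(exp(-2*I*pi/3))*conj(exp(-2*I*pi/3)) + 1*(1)*conj(1) + 1*(exp(2*I*pi/3))*conj(exp(2*I*pi/3)) + 1*(exp(-2*I*pi/3))*conj(exp(-2*I*pi/3))
  = (1) + (1) + (1) + (1) + (1) + (1) + (1) + (1) + (1)
  = 9.
(Exp terms are combined using exp(i*s)*conj(exp(i*t)) = exp(i*(s-t)), and sums of them are collapsed using the identity that for every m > 1 the m distinct m-th roots of unity sum to 0, e.g. 1 + exp(2*I*pi/3) + exp(-2*I*pi/3) = 0.)
Dividing by |G| = 9 gives 9/9 = 1, matching the row-orthogonality relation <chi_3, chi_3> = [chi_3 = chi_3].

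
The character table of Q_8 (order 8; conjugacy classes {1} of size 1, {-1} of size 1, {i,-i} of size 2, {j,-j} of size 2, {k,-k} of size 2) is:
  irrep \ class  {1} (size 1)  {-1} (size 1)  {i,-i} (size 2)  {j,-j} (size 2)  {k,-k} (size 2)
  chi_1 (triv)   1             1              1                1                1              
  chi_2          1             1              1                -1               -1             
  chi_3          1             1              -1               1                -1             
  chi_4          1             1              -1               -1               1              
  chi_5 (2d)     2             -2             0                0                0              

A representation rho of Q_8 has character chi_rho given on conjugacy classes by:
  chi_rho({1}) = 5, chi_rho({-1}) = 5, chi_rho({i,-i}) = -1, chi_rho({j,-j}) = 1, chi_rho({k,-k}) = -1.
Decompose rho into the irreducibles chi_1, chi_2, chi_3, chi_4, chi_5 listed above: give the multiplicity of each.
Multiplicities: chi_1: 1, chi_2: 1, chi_3: 2, chi_4: 1, chi_5: 0.

Use <chi_rho, chi> = (1/|G|) sum_C |C| * chi_rho(C) * conj(chi(C)) with |G| = 8 for each irreducible chi in the table:
  <chi_rho, chi_1> = (1/8)[1*(5)*conj(1) + 1*(5)*conj(1) + 2*(-1)*conj(1) + 2*(1)*conj(1) + 2*(-1)*conj(1)]
      = (1/8)[(5) + (5) + (-2) + (2) + (-2)] = 8/8 = 1
  <chi_rho, chi_2> = (1/8)[1*(5)*conj(1) + 1*(5)*conj(1) + 2*(-1)*conj(1) + 2*(1)*conj(-1) + 2*(-1)*conj(-1)]
      = (1/8)[(5) + (5) + (-2) + (-2) + (2)] = 8/8 = 1
  <chi_rho, chi_3> = (1/8)[1*(5)*conj(1) + 1*(5)*conj(1) + 2*(-1)*conj(-1) + 2*(1)*conj(1) + 2*(-1)*conj(-1)]
      = (1/8)[(5) + (5) + (2) + (2) + (2)] = 16/8 = 2
  <chi_rho, chi_4> = (1/8)[1*(5)*conj(1) + 1*(5)*conj(1) + 2*(-1)*conj(-1) + 2*(1)*conj(-1) + 2*(-1)*conj(1)]
      = (1/8)[(5) + (5) + (2) + (-2) + (-2)] = 8/8 = 1
  <chi_rho, chi_5> = (1/8)[1*(5)*conj(2) + 1*(5)*conj(-2) + 2*(-1)*conj(0) + 2*(1)*conj(0) + 2*(-1)*conj(0)]
      = (1/8)[(10) + (-10) + (0) + (0) + (0)] = 0/8 = 0
Dimension check: dim(rho) = sum (mult * dim) = 1*1 + 1*1 + 2*1 + 1*1 + 0*2 = 5 = chi_rho(e) = 5.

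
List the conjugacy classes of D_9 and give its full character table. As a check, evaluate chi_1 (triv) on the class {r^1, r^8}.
Conjugacy classes: {e} of size 1, {r^1, r^8} of size 2, {r^2, r^7} of size 2, {r^3, r^6} of size 2, {r^4, r^5} of size 2, {s, sr, ..., sr^8} of size 9.
Character table:
  irrep \ class              {e} (size 1)  {r^1, r^8} (size 2)  {r^2, r^7} (size 2)  {r^3, r^6} (size 2)  {r^4, r^5} (size 2)  {s, sr, ..., sr^8} (size 9)
  chi_1 (triv)               1             1                    1                    1                    1                    1                          
  chi_2 (sign: r->1, s->-1)  1             1                    1                    1                    1                    -1                         
  chi_3 (2d, j=1)            2             2*cos(2*pi/9)        2*cos(4*pi/9)        -1                   -2*cos(pi/9)         0                          
  chi_4 (2d, j=2)            2             2*cos(4*pi/9)        -2*cos(pi/9)         -1                   2*cos(2*pi/9)        0                          
  chi_5 (2d, j=3)            2             -1                   -1                   2                    -1                   0                          
  chi_6 (2d, j=4)            2             -2*cos(pi/9)         2*cos(2*pi/9)        -1                   2*cos(4*pi/9)        0                          

Spot check: chi_1 (triv) on {r^1, r^8} = 1.

Explanation: D_9 has order 2*9 = 18 with 6 conjugacy classes, hence 6 irreducibles. Sum of squared dims 1 + 1 + 4 + 4 + 4 + 4 = 18 = |G|. Linear characters come from the abelianisation; the 2-dimensional irreps have character r^k -> 2*cos(2*pi*j*k/9), reflections -> 0.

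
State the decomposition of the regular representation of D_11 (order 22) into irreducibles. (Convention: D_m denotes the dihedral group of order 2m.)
Each irreducible V_i of dimension d_i appears with multiplicity d_i, i.e. rho_reg = (direct sum over all irreducibles V_i) d_i V_i. The irreducible dimensions for D_11 are 1, 1, 2, 2, 2, 2, 2: 2 irreducibles of dimension 1, each with multiplicity 1; 5 irreducibles of dimension 2, each with multiplicity 2. Total dimension 2*1*1 + 5*2*2 = 22 = |G|.

Reasoning: General theorem: in the regular representation of a finite group G, each irreducible appears with multiplicity equal to its dimension. Check: dim(rho_reg) = sum d_i^2 = 1 + 1 + 4 + 4 + 4 + 4 + 4 = 22 = |G|.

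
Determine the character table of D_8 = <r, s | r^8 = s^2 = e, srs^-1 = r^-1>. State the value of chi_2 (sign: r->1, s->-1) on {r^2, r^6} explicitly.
Conjugacy classes: {e} of size 1, {r^4} of size 1, {r^1, r^7} of size 2, {r^2, r^6} of size 2, {r^3, r^5} of size 2, {s, sr^2, ...} of size 4, {sr, sr^3, ...} of size 4.
Character table:
  irrep \ class              {e} (size 1)  {r^4} (size 1)  {r^1, r^7} (size 2)  {r^2, r^6} (size 2)  {r^3, r^5} (size 2)  {s, sr^2, ...} (size 4)  {sr, sr^3, ...} (size 4)
  chi_1 (triv)               1             1               1                    1                    1                    1                        1                       
  chi_2 (sign: r->1, s->-1)  1             1               1                    1                    1                    -1                       -1                      
  chi_3 (r->-1, s->1)        1             1               -1                   1                    -1                   1                        -1                      
  chi_4 (r->-1, s->-1)       1             1               -1                   1                    -1                   -1                       1                       
  chi_5 (2d, j=1)            2             -2              sqrt(2)              0                    -sqrt(2)             0                        0                       
  chi_6 (2d, j=2)            2             2               0                    -2                   0                    0                        0                       
  chi_7 (2d, j=3)            2             -2              -sqrt(2)             0                    sqrt(2)              0                        0                       

Spot check: chi_2 (sign: r->1, s->-1) on {r^2, r^6} = 1.

Justification: D_8 has order 2*8 = 16 with 7 conjugacy classes, hence 7 irreducibles. Sum of squared dims 1 + 1 + 1 + 1 + 4 + 4 + 4 = 16 = |G|. Linear characters come from the abelianisation; the 2-dimensional irreps have character r^k -> 2*cos(2*pi*j*k/8), reflections -> 0.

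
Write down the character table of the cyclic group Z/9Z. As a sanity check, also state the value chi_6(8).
Character table of Z/9Z (irreps indexed chi_0,...,chi_8 with chi_k(m) = zeta_9^(k*m), zeta_9 = exp(2*pi*i/9)):
  irrep \ class  {0} (size 1)  {1} (size 1)    {2} (size 1)    {3} (size 1)    {4} (size 1)    {5} (size 1)    {6} (size 1)    {7} (size 1)    {8} (size 1)  
  chi_0          1             1               1               1               1               1               1               1               1             
  chi_1          1             exp(2*I*pi/9)   exp(4*I*pi/9)   exp(2*I*pi/3)   exp(8*I*pi/9)   exp(-8*I*pi/9)  exp(-2*I*pi/3)  exp(-4*I*pi/9)  exp(-2*I*pi/9)
  chi_2          1             exp(4*I*pi/9)   exp(8*I*pi/9)   exp(-2*I*pi/3)  exp(-2*I*pi/9)  exp(2*I*pi/9)   exp(2*I*pi/3)   exp(-8*I*pi/9)  exp(-4*I*pi/9)
  chi_3          1             exp(2*I*pi/3)   exp(-2*I*pi/3)  1               exp(2*I*pi/3)   exp(-2*I*pi/3)  1               exp(2*I*pi/3)   exp(-2*I*pi/3)
  chi_4          1             exp(8*I*pi/9)   exp(-2*I*pi/9)  exp(2*I*pi/3)   exp(-4*I*pi/9)  exp(4*I*pi/9)   exp(-2*I*pi/3)  exp(2*I*pi/9)   exp(-8*I*pi/9)
  chi_5          1             exp(-8*I*pi/9)  exp(2*I*pi/9)   exp(-2*I*pi/3)  exp(4*I*pi/9)   exp(-4*I*pi/9)  exp(2*I*pi/3)   exp(-2*I*pi/9)  exp(8*I*pi/9) 
  chi_6          1             exp(-2*I*pi/3)  exp(2*I*pi/3)   1               exp(-2*I*pi/3)  exp(2*I*pi/3)   1               exp(-2*I*pi/3)  exp(2*I*pi/3) 
  chi_7          1             exp(-4*I*pi/9)  exp(-8*I*pi/9)  exp(2*I*pi/3)   exp(2*I*pi/9)   exp(-2*I*pi/9)  exp(-2*I*pi/3)  exp(8*I*pi/9)   exp(4*I*pi/9) 
  chi_8          1             exp(-2*I*pi/9)  exp(-4*I*pi/9)  exp(-2*I*pi/3)  exp(-8*I*pi/9)  exp(8*I*pi/9)   exp(2*I*pi/3)   exp(4*I*pi/9)   exp(2*I*pi/9) 

Spot check: chi_6(8) = zeta_9^(6*8) = zeta_9^48 = exp(2*I*pi/3).

Explanation: Z/9Z is abelian, so all 9 irreducible complex representations are 1-dimensional. They are given by chi_k(m) = zeta_9^(k*m) for k = 0,...,8. Row orthogonality: sum_m chi_k(m) conj(chi_l(m)) = 9 * [k = l].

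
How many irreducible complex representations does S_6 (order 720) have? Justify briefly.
11

Derivation: The number of irreducible complex representations of a finite group equals its number of conjugacy classes. Conjugacy classes in S_6 correspond to cycle types, i.e. partitions of 6; there are p(6) = 11 of them, so S_6 (order 720) has exactly 11 irreducible complex representations.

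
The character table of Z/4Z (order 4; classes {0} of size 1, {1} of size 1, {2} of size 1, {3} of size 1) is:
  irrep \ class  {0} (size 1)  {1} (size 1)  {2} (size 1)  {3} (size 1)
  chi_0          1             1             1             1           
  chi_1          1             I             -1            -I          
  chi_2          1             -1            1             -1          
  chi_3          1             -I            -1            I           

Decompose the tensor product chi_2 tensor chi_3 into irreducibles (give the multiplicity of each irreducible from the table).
chi_2 tensor chi_3 = chi_1 (all other irreducibles have multiplicity 0).

Reasoning: The character of a tensor product is the pointwise product (chi_2 * chi_3)(C) = chi_2(C) * chi_3(C):
  {0}: (1)*(1), {1}: (-1)*(-I), {2}: (1)*(-1), {3}: (-1)*(I)
so (chi_2 * chi_3) takes values
  {0} -> 1, {1} -> I, {2} -> -1, {3} -> -I.
Now take the inner product of this character with each irreducible chi from the table, <chi_2*chi_3, chi> = (1/4) sum_C |C| (chi_2*chi_3)(C) conj(chi(C)):
  <chi_2*chi_3, chi_0> = (1/4)[1*(1)*conj(1) + 1*(I)*conj(1) + 1*(-1)*conj(1) + 1*(-I)*conj(1)]
      = (1/4)[(1) + (I) + (-1) + (-I)] = 0/4 = 0
  <chi_2*chi_3, chi_1> = (1/4)[1*(1)*conj(1) + 1*(I)*conj(I) + 1*(-1)*conj(-1) + 1*(-I)*conj(-I)]
      = (1/4)[(1) + (1) + (1) + (1)] = 4/4 = 1
  <chi_2*chi_3, chi_2> = (1/4)[1*(1)*conj(1) + 1*(I)*conj(-1) + 1*(-1)*conj(1) + 1*(-I)*conj(-1)]
      = (1/4)[(1) + (-I) + (-1) + (I)] = 0/4 = 0
  <chi_2*chi_3, chi_3> = (1/4)[1*(1)*conj(1) + 1*(I)*conj(-I) + 1*(-1)*conj(-1) + 1*(-I)*conj(I)]
      = (1/4)[(1) + (-1) + (1) + (-1)] = 0/4 = 0
(Exp terms are combined using exp(i*s)*conj(exp(i*t)) = exp(i*(s-t)), and sums of them are collapsed using the identity that for every m > 1 the m distinct m-th roots of unity sum to 0, e.g. 1 + exp(2*I*pi/3) + exp(-2*I*pi/3) = 0.)
Hence the multiplicities are chi_1: 1. Dimension check: dim(chi_2)*dim(chi_3) = 1*1 = 1 and sum (mult * dim) = 1*1 = 1.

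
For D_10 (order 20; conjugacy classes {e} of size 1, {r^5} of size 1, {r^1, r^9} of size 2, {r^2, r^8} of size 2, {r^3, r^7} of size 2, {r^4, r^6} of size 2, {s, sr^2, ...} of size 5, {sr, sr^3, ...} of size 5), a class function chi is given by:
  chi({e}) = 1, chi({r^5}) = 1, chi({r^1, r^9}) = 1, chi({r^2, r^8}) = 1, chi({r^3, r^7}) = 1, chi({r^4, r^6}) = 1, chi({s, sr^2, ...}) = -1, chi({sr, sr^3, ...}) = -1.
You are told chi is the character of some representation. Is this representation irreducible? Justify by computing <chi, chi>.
Irreducible: <chi, chi> = 1.

Derivation: <chi, chi> = (1/|G|) sum_C |C| * |chi(C)|^2 = (1/20)[1*|1|^2 + 1*|1|^2 + 2*|1|^2 + 2*|1|^2 + 2*|1|^2 + 2*|1|^2 + 5*|-1|^2 + 5*|-1|^2]
  = (1/20)[(1) + (1) + (2) + (2) + (2) + (2) + (5) + (5)] = 20/20 = 1.
A character is irreducible iff <chi, chi> = 1, so this representation is irreducible.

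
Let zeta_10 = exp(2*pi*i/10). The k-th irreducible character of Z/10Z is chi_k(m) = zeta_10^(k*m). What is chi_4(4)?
chi_4(4) = zeta_10^16 = exp(-4*I*pi/5)

Explanation: chi_4(4) = zeta_10^(4*4) = zeta_10^16. Since zeta_10^10 = 1, this equals zeta_10^6 = exp(2*pi*i*6/10) = exp(-4*I*pi/5).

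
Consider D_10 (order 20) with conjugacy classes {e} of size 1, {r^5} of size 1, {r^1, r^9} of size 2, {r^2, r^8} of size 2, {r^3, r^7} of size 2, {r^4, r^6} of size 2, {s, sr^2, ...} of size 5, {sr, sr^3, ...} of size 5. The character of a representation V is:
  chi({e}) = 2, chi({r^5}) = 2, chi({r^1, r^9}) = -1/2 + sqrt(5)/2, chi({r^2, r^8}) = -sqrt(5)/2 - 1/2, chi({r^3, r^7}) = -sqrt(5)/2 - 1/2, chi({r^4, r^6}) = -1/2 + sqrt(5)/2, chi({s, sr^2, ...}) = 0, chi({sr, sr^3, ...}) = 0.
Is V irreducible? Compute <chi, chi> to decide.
Irreducible: <chi, chi> = 1.

Reasoning: <chi, chi> = (1/|G|) sum_C |C| * |chi(C)|^2 = (1/20)[1*|2|^2 + 1*|2|^2 + 2*|-1/2 + sqrt(5)/2|^2 + 2*|-sqrt(5)/2 - 1/2|^2 + 2*|-sqrt(5)/2 - 1/2|^2 + 2*|-1/2 + sqrt(5)/2|^2 + 5*|0|^2 + 5*|0|^2]
  = (1/20)[(4) + (4) + (3 - sqrt(5)) + (sqrt(5) + 3) + (sqrt(5) + 3) + (3 - sqrt(5)) + (0) + (0)] = 20/20 = 1.
A character is irreducible iff <chi, chi> = 1, so this representation is irreducible.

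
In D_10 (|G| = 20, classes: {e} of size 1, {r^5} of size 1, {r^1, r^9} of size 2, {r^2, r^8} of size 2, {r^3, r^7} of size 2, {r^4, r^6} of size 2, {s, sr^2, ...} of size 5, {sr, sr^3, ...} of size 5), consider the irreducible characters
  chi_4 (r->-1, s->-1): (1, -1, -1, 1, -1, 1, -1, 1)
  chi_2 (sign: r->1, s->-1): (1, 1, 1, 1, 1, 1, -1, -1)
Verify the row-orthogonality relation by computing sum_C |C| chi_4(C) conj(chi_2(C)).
Sum = 0; so <chi_4, chi_2> = 0 (distinct irreducibles are orthogonal).

Solution. Compute term by term over conjugacy classes (|C| * chi_4(C) * conj(chi_2(C))):
  1*(1)*conj(1) + 1*(-1)*conj(1) + 2*(-1)*conj(1) + 2*(1)*conj(1) + 2*(-1)*conj(1) + 2*(1)*conj(1) + 5*(-1)*conj(-1) + 5*(1)*conj(-1)
  = (1) + (-1) + (-2) + (2) + (-2) + (2) + (5) + (-5)
  = 0.
Dividing by |G| = 20 gives 0/20 = 0, matching the row-orthogonality relation <chi_4, chi_2> = [chi_4 = chi_2].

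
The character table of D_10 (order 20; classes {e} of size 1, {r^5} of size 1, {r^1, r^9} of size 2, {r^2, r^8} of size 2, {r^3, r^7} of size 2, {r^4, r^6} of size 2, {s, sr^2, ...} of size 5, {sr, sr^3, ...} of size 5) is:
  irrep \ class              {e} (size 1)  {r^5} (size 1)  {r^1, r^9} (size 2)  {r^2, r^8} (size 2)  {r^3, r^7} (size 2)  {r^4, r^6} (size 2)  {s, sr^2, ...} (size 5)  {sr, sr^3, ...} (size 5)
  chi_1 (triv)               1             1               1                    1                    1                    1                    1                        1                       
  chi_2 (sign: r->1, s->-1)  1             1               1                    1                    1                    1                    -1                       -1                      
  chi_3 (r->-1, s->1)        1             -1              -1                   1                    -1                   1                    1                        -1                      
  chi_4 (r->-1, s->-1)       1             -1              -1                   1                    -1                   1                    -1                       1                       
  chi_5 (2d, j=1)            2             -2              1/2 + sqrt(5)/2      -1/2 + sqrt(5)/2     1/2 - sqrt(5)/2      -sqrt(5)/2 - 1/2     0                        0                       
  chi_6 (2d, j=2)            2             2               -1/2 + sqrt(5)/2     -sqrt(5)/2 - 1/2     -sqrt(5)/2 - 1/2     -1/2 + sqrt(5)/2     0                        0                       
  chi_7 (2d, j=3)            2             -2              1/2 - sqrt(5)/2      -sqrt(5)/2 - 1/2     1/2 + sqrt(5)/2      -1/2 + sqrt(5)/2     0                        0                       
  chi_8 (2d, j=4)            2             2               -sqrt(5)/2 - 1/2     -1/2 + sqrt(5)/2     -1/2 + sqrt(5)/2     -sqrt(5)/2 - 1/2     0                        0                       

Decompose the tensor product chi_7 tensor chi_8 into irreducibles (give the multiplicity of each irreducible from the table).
chi_7 tensor chi_8 = chi_5 + chi_7 (all other irreducibles have multiplicity 0).

Proof sketch: The character of a tensor product is the pointwise product (chi_7 * chi_8)(C) = chi_7(C) * chi_8(C):
  {e}: (2)*(2), {r^5}: (-2)*(2), {r^1, r^9}: (1/2 - sqrt(5)/2)*(-sqrt(5)/2 - 1/2), {r^2, r^8}: (-sqrt(5)/2 - 1/2)*(-1/2 + sqrt(5)/2), {r^3, r^7}: (1/2 + sqrt(5)/2)*(-1/2 + sqrt(5)/2), {r^4, r^6}: (-1/2 + sqrt(5)/2)*(-sqrt(5)/2 - 1/2), {s, sr^2, ...}: (0)*(0), {sr, sr^3, ...}: (0)*(0)
so (chi_7 * chi_8) takes values
  {e} -> 4, {r^5} -> -4, {r^1, r^9} -> 1, {r^2, r^8} -> -1, {r^3, r^7} -> 1, {r^4, r^6} -> -1, {s, sr^2, ...} -> 0, {sr, sr^3, ...} -> 0.
Now take the inner product of this character with each irreducible chi from the table, <chi_7*chi_8, chi> = (1/20) sum_C |C| (chi_7*chi_8)(C) conj(chi(C)):
  <chi_7*chi_8, chi_1> = (1/20)[1*(4)*conj(1) + 1*(-4)*conj(1) + 2*(1)*conj(1) + 2*(-1)*conj(1) + 2*(1)*conj(1) + 2*(-1)*conj(1) + 5*(0)*conj(1) + 5*(0)*conj(1)]
      = (1/20)[(4) + (-4) + (2) + (-2) + (2) + (-2) + (0) + (0)] = 0/20 = 0
  <chi_7*chi_8, chi_2> = (1/20)[1*(4)*conj(1) + 1*(-4)*conj(1) + 2*(1)*conj(1) + 2*(-1)*conj(1) + 2*(1)*conj(1) + 2*(-1)*conj(1) + 5*(0)*conj(-1) + 5*(0)*conj(-1)]
      = (1/20)[(4) + (-4) + (2) + (-2) + (2) + (-2) + (0) + (0)] = 0/20 = 0
  <chi_7*chi_8, chi_3> = (1/20)[1*(4)*conj(1) + 1*(-4)*conj(-1) + 2*(1)*conj(-1) + 2*(-1)*conj(1) + 2*(1)*conj(-1) + 2*(-1)*conj(1) + 5*(0)*conj(1) + 5*(0)*conj(-1)]
      = (1/20)[(4) + (4) + (-2) + (-2) + (-2) + (-2) + (0) + (0)] = 0/20 = 0
  <chi_7*chi_8, chi_4> = (1/20)[1*(4)*conj(1) + 1*(-4)*conj(-1) + 2*(1)*conj(-1) + 2*(-1)*conj(1) + 2*(1)*conj(-1) + 2*(-1)*conj(1) + 5*(0)*conj(-1) + 5*(0)*conj(1)]
      = (1/20)[(4) + (4) + (-2) + (-2) + (-2) + (-2) + (0) + (0)] = 0/20 = 0
  <chi_7*chi_8, chi_5> = (1/20)[1*(4)*conj(2) + 1*(-4)*conj(-2) + 2*(1)*conj(1/2 + sqrt(5)/2) + 2*(-1)*conj(-1/2 + sqrt(5)/2) + 2*(1)*conj(1/2 - sqrt(5)/2) + 2*(-1)*conj(-sqrt(5)/2 - 1/2) + 5*(0)*conj(0) + 5*(0)*conj(0)]
      = (1/20)[(8) + (8) + (1 + sqrt(5)) + (1 - sqrt(5)) + (1 - sqrt(5)) + (1 + sqrt(5)) + (0) + (0)] = 20/20 = 1
  <chi_7*chi_8, chi_6> = (1/20)[1*(4)*conj(2) + 1*(-4)*conj(2) + 2*(1)*conj(-1/2 + sqrt(5)/2) + 2*(-1)*conj(-sqrt(5)/2 - 1/2) + 2*(1)*conj(-sqrt(5)/2 - 1/2) + 2*(-1)*conj(-1/2 + sqrt(5)/2) + 5*(0)*conj(0) + 5*(0)*conj(0)]
      = (1/20)[(8) + (-8) + (-1 + sqrt(5)) + (1 + sqrt(5)) + (-sqrt(5) - 1) + (1 - sqrt(5)) + (0) + (0)] = 0/20 = 0
  <chi_7*chi_8, chi_7> = (1/20)[1*(4)*conj(2) + 1*(-4)*conj(-2) + 2*(1)*conj(1/2 - sqrt(5)/2) + 2*(-1)*conj(-sqrt(5)/2 - 1/2) + 2*(1)*conj(1/2 + sqrt(5)/2) + 2*(-1)*conj(-1/2 + sqrt(5)/2) + 5*(0)*conj(0) + 5*(0)*conj(0)]
      = (1/20)[(8) + (8) + (1 - sqrt(5)) + (1 + sqrt(5)) + (1 + sqrt(5)) + (1 - sqrt(5)) + (0) + (0)] = 20/20 = 1
  <chi_7*chi_8, chi_8> = (1/20)[1*(4)*conj(2) + 1*(-4)*conj(2) + 2*(1)*conj(-sqrt(5)/2 - 1/2) + 2*(-1)*conj(-1/2 + sqrt(5)/2) + 2*(1)*conj(-1/2 + sqrt(5)/2) + 2*(-1)*conj(-sqrt(5)/2 - 1/2) + 5*(0)*conj(0) + 5*(0)*conj(0)]
      = (1/20)[(8) + (-8) + (-sqrt(5) - 1) + (1 - sqrt(5)) + (-1 + sqrt(5)) + (1 + sqrt(5)) + (0) + (0)] = 0/20 = 0
Hence the multiplicities are chi_5: 1, chi_7: 1. Dimension check: dim(chi_7)*dim(chi_8) = 2*2 = 4 and sum (mult * dim) = 1*2 + 1*2 = 4.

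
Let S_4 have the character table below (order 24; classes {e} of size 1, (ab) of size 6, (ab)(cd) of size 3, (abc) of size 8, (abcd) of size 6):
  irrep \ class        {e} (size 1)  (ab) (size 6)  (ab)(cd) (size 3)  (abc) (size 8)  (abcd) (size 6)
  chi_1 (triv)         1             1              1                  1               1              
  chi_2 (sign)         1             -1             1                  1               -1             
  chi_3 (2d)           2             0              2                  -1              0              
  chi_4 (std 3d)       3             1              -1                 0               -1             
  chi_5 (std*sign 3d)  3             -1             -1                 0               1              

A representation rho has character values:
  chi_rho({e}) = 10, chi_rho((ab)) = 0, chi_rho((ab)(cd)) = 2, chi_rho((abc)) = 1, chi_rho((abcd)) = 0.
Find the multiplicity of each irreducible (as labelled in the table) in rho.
Multiplicities: chi_1: 1, chi_2: 1, chi_3: 1, chi_4: 1, chi_5: 1.

Derivation: Use <chi_rho, chi> = (1/|G|) sum_C |C| * chi_rho(C) * conj(chi(C)) with |G| = 24 for each irreducible chi in the table:
  <chi_rho, chi_1> = (1/24)[1*(10)*conj(1) + 6*(0)*conj(1) + 3*(2)*conj(1) + 8*(1)*conj(1) + 6*(0)*conj(1)]
      = (1/24)[(10) + (0) + (6) + (8) + (0)] = 24/24 = 1
  <chi_rho, chi_2> = (1/24)[1*(10)*conj(1) + 6*(0)*conj(-1) + 3*(2)*conj(1) + 8*(1)*conj(1) + 6*(0)*conj(-1)]
      = (1/24)[(10) + (0) + (6) + (8) + (0)] = 24/24 = 1
  <chi_rho, chi_3> = (1/24)[1*(10)*conj(2) + 6*(0)*conj(0) + 3*(2)*conj(2) + 8*(1)*conj(-1) + 6*(0)*conj(0)]
      = (1/24)[(20) + (0) + (12) + (-8) + (0)] = 24/24 = 1
  <chi_rho, chi_4> = (1/24)[1*(10)*conj(3) + 6*(0)*conj(1) + 3*(2)*conj(-1) + 8*(1)*conj(0) + 6*(0)*conj(-1)]
      = (1/24)[(30) + (0) + (-6) + (0) + (0)] = 24/24 = 1
  <chi_rho, chi_5> = (1/24)[1*(10)*conj(3) + 6*(0)*conj(-1) + 3*(2)*conj(-1) + 8*(1)*conj(0) + 6*(0)*conj(1)]
      = (1/24)[(30) + (0) + (-6) + (0) + (0)] = 24/24 = 1
Dimension check: dim(rho) = sum (mult * dim) = 1*1 + 1*1 + 1*2 + 1*3 + 1*3 = 10 = chi_rho(e) = 10.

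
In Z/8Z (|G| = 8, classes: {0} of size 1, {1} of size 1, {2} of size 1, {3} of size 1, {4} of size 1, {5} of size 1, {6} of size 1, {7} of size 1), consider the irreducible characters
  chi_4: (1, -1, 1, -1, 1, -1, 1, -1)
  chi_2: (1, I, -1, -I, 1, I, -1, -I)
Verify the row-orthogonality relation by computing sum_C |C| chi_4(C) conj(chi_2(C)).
Sum = 0; so <chi_4, chi_2> = 0 (distinct irreducibles are orthogonal).

Solution. Compute term by term over conjugacy classes (|C| * chi_4(C) * conj(chi_2(C))):
  1*(1)*conj(1) + 1*(-1)*conj(I) + 1*(1)*conj(-1) + 1*(-1)*conj(-I) + 1*(1)*conj(1) + 1*(-1)*conj(I) + 1*(1)*conj(-1) + 1*(-1)*conj(-I)
  = (1) + (I) + (-1) + (-I) + (1) + (I) + (-1) + (-I)
  = 0.
(Exp terms are combined using exp(i*s)*conj(exp(i*t)) = exp(i*(s-t)), and sums of them are collapsed using the identity that for every m > 1 the m distinct m-th roots of unity sum to 0, e.g. 1 + exp(2*I*pi/3) + exp(-2*I*pi/3) = 0.)
Dividing by |G| = 8 gives 0/8 = 0, matching the row-orthogonality relation <chi_4, chi_2> = [chi_4 = chi_2].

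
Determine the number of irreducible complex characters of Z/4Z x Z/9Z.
36

Details: The number of irreducible complex representations of a finite group equals its number of conjugacy classes. Z/4Z x Z/9Z is abelian of order 36, so every element is its own conjugacy class: 36 classes, so Z/4Z x Z/9Z (order 36) has exactly 36 irreducible complex representations.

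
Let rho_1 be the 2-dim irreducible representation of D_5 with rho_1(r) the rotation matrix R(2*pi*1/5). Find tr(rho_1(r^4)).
chi_{rho_1}(r^4) = 2*cos(2*pi*1*4/5) = -1/2 + sqrt(5)/2

Justification: rho_1(r^4) is rotation by angle 2*pi*1*4/5, whose trace is 2*cos(2*pi*1*4/5) = -1/2 + sqrt(5)/2.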